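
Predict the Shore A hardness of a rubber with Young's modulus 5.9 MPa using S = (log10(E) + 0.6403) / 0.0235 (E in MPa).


log10(E) = 0.0235*S - 0.6403  =>  S = (log10(E) + 0.6403) / 0.0235
log10(5.9) = 0.770852
S = (0.770852 + 0.6403) / 0.0235 = 1.411152 / 0.0235
S = 60.0

Shore A = 60.0


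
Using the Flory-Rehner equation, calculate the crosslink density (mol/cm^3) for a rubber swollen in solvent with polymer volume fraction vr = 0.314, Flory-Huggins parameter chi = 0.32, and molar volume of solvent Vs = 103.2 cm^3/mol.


ln(1 - vr) = ln(1 - 0.314) = -0.3769
Numerator = -((-0.3769) + 0.314 + 0.32 * 0.314^2) = 0.0313
Denominator = 103.2 * (0.314^(1/3) - 0.314/2) = 53.9414
nu = 0.0313 / 53.9414 = 5.8076e-04 mol/cm^3

5.8076e-04 mol/cm^3


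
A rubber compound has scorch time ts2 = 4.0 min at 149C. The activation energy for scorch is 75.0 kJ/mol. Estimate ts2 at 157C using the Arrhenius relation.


Convert temperatures: T1 = 149 + 273.15 = 422.15 K, T2 = 157 + 273.15 = 430.15 K
ts2_new = 4.0 * exp(75000 / 8.314 * (1/430.15 - 1/422.15))
1/T2 - 1/T1 = -4.4056e-05
ts2_new = 2.69 min

2.69 min


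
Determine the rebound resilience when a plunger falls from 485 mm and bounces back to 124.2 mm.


Resilience = h_rebound / h_drop * 100
= 124.2 / 485 * 100
= 25.6%

25.6%


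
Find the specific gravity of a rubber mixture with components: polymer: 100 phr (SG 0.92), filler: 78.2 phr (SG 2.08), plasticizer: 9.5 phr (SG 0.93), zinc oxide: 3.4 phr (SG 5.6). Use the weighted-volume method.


Sum of weights = 191.1
Volume contributions:
  polymer: 100/0.92 = 108.6957
  filler: 78.2/2.08 = 37.5962
  plasticizer: 9.5/0.93 = 10.2151
  zinc oxide: 3.4/5.6 = 0.6071
Sum of volumes = 157.1140
SG = 191.1 / 157.1140 = 1.216

SG = 1.216


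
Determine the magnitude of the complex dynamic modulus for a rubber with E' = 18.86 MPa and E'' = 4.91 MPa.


|E*| = sqrt(E'^2 + E''^2)
= sqrt(18.86^2 + 4.91^2)
= sqrt(355.6996 + 24.1081)
= 19.489 MPa

19.489 MPa


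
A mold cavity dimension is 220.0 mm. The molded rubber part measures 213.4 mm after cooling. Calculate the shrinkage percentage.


Shrinkage = (mold - part) / mold * 100
= (220.0 - 213.4) / 220.0 * 100
= 6.6 / 220.0 * 100
= 3.0%

3.0%


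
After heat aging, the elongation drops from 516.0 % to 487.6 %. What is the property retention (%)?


Retention = aged / original * 100
= 487.6 / 516.0 * 100
= 94.5%

94.5%


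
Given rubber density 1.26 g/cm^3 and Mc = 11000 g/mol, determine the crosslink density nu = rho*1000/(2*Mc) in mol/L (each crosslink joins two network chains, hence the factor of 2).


nu = rho * 1000 / (2 * Mc)
nu = 1.26 * 1000 / (2 * 11000)
nu = 1260.0 / 22000
nu = 0.0573 mol/L

0.0573 mol/L


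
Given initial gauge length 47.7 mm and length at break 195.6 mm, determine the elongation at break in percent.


Elongation = (Lf - L0) / L0 * 100
= (195.6 - 47.7) / 47.7 * 100
= 147.9 / 47.7 * 100
= 310.1%

310.1%


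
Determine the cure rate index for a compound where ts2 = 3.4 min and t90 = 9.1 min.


CRI = 100 / (t90 - ts2)
= 100 / (9.1 - 3.4)
= 100 / 5.7
= 17.54 min^-1

17.54 min^-1


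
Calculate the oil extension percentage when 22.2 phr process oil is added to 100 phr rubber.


Oil % = oil / (100 + oil) * 100
= 22.2 / (100 + 22.2) * 100
= 22.2 / 122.2 * 100
= 18.17%

18.17%


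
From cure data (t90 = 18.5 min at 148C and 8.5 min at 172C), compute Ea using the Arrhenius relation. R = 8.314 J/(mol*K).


T1 = 421.15 K, T2 = 445.15 K
1/T1 - 1/T2 = 1.2802e-04
ln(t1/t2) = ln(18.5/8.5) = 0.7777
Ea = 8.314 * 0.7777 / 1.2802e-04 = 50507.5859 J/mol
Ea = 50.51 kJ/mol

50.51 kJ/mol


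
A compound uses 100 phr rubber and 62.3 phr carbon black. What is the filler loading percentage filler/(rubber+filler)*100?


Filler % = filler / (rubber + filler) * 100
= 62.3 / (100 + 62.3) * 100
= 62.3 / 162.3 * 100
= 38.39%

38.39%


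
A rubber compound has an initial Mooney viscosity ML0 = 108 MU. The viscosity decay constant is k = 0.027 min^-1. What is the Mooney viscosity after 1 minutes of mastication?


ML = ML0 * exp(-k * t)
ML = 108 * exp(-0.027 * 1)
ML = 108 * 0.9734
ML = 105.12 MU

105.12 MU


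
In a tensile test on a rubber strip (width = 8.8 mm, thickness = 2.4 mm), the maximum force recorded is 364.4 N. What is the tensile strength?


Area = width * thickness = 8.8 * 2.4 = 21.12 mm^2
TS = force / area = 364.4 / 21.12 = 17.25 MPa

17.25 MPa


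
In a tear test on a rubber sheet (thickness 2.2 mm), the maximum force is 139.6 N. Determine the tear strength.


Tear strength = force / thickness
= 139.6 / 2.2
= 63.45 N/mm

63.45 N/mm


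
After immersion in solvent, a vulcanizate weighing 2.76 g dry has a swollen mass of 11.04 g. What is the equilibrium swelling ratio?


Q = W_swollen / W_dry
Q = 11.04 / 2.76
Q = 4.0

Q = 4.0


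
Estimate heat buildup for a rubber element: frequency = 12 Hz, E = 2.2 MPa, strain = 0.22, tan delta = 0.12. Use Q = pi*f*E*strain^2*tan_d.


Q = pi * f * E * strain^2 * tan_d
= pi * 12 * 2.2 * 0.22^2 * 0.12
= pi * 12 * 2.2 * 0.0484 * 0.12
= 0.4817

Q = 0.4817


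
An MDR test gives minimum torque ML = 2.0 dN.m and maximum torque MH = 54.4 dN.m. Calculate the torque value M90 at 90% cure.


M90 = ML + 0.9 * (MH - ML)
M90 = 2.0 + 0.9 * (54.4 - 2.0)
M90 = 2.0 + 0.9 * 52.4
M90 = 49.16 dN.m

49.16 dN.m


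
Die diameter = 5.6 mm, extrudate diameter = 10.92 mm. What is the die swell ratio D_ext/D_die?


Die swell ratio = D_extrudate / D_die
= 10.92 / 5.6
= 1.95

Die swell = 1.95


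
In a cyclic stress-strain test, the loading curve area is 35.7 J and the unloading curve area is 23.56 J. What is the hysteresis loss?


Hysteresis loss = loading - unloading
= 35.7 - 23.56
= 12.14 J

12.14 J


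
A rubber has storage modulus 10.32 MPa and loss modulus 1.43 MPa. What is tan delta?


tan delta = E'' / E'
= 1.43 / 10.32
= 0.1386

tan delta = 0.1386


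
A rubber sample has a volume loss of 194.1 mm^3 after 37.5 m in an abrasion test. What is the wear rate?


Rate = volume_loss / distance
= 194.1 / 37.5
= 5.176 mm^3/m

5.176 mm^3/m


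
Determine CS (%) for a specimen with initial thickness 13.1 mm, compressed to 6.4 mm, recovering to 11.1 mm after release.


CS = (t0 - recovered) / (t0 - ts) * 100
= (13.1 - 11.1) / (13.1 - 6.4) * 100
= 2.0 / 6.7 * 100
= 29.9%

29.9%


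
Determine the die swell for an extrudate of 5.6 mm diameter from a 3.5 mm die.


Die swell ratio = D_extrudate / D_die
= 5.6 / 3.5
= 1.6

Die swell = 1.6


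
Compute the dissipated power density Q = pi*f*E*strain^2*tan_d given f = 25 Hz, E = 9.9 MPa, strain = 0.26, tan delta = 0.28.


Q = pi * f * E * strain^2 * tan_d
= pi * 25 * 9.9 * 0.26^2 * 0.28
= pi * 25 * 9.9 * 0.0676 * 0.28
= 14.7174

Q = 14.7174


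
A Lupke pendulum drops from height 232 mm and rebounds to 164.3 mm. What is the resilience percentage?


Resilience = h_rebound / h_drop * 100
= 164.3 / 232 * 100
= 70.8%

70.8%


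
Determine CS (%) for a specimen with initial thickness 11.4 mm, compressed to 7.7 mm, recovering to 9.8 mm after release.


CS = (t0 - recovered) / (t0 - ts) * 100
= (11.4 - 9.8) / (11.4 - 7.7) * 100
= 1.6 / 3.7 * 100
= 43.2%

43.2%


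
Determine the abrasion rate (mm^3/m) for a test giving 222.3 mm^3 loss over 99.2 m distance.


Rate = volume_loss / distance
= 222.3 / 99.2
= 2.241 mm^3/m

2.241 mm^3/m


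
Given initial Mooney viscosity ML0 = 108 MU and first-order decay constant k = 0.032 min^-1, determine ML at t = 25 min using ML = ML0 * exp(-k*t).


ML = ML0 * exp(-k * t)
ML = 108 * exp(-0.032 * 25)
ML = 108 * 0.4493
ML = 48.53 MU

48.53 MU


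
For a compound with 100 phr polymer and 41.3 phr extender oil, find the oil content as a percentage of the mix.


Oil % = oil / (100 + oil) * 100
= 41.3 / (100 + 41.3) * 100
= 41.3 / 141.3 * 100
= 29.23%

29.23%


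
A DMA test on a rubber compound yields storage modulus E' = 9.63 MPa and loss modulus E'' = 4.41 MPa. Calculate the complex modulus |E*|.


|E*| = sqrt(E'^2 + E''^2)
= sqrt(9.63^2 + 4.41^2)
= sqrt(92.7369 + 19.4481)
= 10.592 MPa

10.592 MPa


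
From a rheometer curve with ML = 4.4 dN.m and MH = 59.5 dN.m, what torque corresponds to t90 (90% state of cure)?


M90 = ML + 0.9 * (MH - ML)
M90 = 4.4 + 0.9 * (59.5 - 4.4)
M90 = 4.4 + 0.9 * 55.1
M90 = 53.99 dN.m

53.99 dN.m


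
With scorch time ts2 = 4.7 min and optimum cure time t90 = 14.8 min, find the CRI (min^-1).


CRI = 100 / (t90 - ts2)
= 100 / (14.8 - 4.7)
= 100 / 10.1
= 9.9 min^-1

9.9 min^-1


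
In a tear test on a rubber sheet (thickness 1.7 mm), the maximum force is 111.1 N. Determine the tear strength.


Tear strength = force / thickness
= 111.1 / 1.7
= 65.35 N/mm

65.35 N/mm


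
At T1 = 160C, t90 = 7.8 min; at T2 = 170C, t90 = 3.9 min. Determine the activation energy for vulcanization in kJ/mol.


T1 = 433.15 K, T2 = 443.15 K
1/T1 - 1/T2 = 5.2097e-05
ln(t1/t2) = ln(7.8/3.9) = 0.6931
Ea = 8.314 * 0.6931 / 5.2097e-05 = 110617.6820 J/mol
Ea = 110.62 kJ/mol

110.62 kJ/mol


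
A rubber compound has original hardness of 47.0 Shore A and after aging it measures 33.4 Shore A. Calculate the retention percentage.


Retention = aged / original * 100
= 33.4 / 47.0 * 100
= 71.1%

71.1%


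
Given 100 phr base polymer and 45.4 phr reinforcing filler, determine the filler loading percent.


Filler % = filler / (rubber + filler) * 100
= 45.4 / (100 + 45.4) * 100
= 45.4 / 145.4 * 100
= 31.22%

31.22%


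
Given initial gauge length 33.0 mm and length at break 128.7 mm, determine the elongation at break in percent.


Elongation = (Lf - L0) / L0 * 100
= (128.7 - 33.0) / 33.0 * 100
= 95.7 / 33.0 * 100
= 290.0%

290.0%


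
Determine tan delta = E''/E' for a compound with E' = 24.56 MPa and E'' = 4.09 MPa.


tan delta = E'' / E'
= 4.09 / 24.56
= 0.1665

tan delta = 0.1665


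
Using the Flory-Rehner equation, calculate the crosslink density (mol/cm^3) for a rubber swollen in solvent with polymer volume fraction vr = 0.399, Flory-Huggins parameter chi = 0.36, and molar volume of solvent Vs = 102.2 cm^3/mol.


ln(1 - vr) = ln(1 - 0.399) = -0.5092
Numerator = -((-0.5092) + 0.399 + 0.36 * 0.399^2) = 0.0528
Denominator = 102.2 * (0.399^(1/3) - 0.399/2) = 54.8499
nu = 0.0528 / 54.8499 = 9.6350e-04 mol/cm^3

9.6350e-04 mol/cm^3


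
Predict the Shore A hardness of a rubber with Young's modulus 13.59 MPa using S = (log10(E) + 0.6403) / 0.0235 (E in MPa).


log10(E) = 0.0235*S - 0.6403  =>  S = (log10(E) + 0.6403) / 0.0235
log10(13.59) = 1.133219
S = (1.133219 + 0.6403) / 0.0235 = 1.773519 / 0.0235
S = 75.5

Shore A = 75.5


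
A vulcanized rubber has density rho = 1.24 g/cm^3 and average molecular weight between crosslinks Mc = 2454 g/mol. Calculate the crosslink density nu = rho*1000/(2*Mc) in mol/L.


nu = rho * 1000 / (2 * Mc)
nu = 1.24 * 1000 / (2 * 2454)
nu = 1240.0 / 4908
nu = 0.2526 mol/L

0.2526 mol/L


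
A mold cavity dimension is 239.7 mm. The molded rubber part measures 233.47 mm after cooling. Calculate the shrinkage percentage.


Shrinkage = (mold - part) / mold * 100
= (239.7 - 233.47) / 239.7 * 100
= 6.23 / 239.7 * 100
= 2.6%

2.6%


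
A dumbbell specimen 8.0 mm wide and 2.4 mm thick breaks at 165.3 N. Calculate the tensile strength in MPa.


Area = width * thickness = 8.0 * 2.4 = 19.2 mm^2
TS = force / area = 165.3 / 19.2 = 8.61 MPa

8.61 MPa


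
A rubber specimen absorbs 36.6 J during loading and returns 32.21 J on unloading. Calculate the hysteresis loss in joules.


Hysteresis loss = loading - unloading
= 36.6 - 32.21
= 4.39 J

4.39 J


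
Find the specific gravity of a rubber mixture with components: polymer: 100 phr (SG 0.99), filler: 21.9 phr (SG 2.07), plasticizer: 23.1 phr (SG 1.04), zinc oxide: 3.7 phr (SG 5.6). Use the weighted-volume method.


Sum of weights = 148.7
Volume contributions:
  polymer: 100/0.99 = 101.0101
  filler: 21.9/2.07 = 10.5797
  plasticizer: 23.1/1.04 = 22.2115
  zinc oxide: 3.7/5.6 = 0.6607
Sum of volumes = 134.4621
SG = 148.7 / 134.4621 = 1.106

SG = 1.106


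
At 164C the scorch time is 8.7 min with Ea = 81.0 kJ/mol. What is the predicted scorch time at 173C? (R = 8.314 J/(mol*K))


Convert temperatures: T1 = 164 + 273.15 = 437.15 K, T2 = 173 + 273.15 = 446.15 K
ts2_new = 8.7 * exp(81000 / 8.314 * (1/446.15 - 1/437.15))
1/T2 - 1/T1 = -4.6146e-05
ts2_new = 5.55 min

5.55 min


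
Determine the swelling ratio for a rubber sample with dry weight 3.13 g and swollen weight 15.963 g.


Q = W_swollen / W_dry
Q = 15.963 / 3.13
Q = 5.1

Q = 5.1


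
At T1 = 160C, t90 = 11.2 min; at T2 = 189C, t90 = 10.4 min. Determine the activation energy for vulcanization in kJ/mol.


T1 = 433.15 K, T2 = 462.15 K
1/T1 - 1/T2 = 1.4487e-04
ln(t1/t2) = ln(11.2/10.4) = 0.0741
Ea = 8.314 * 0.0741 / 1.4487e-04 = 4253.0279 J/mol
Ea = 4.25 kJ/mol

4.25 kJ/mol


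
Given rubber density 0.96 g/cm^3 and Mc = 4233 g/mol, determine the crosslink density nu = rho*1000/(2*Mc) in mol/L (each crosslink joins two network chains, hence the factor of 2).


nu = rho * 1000 / (2 * Mc)
nu = 0.96 * 1000 / (2 * 4233)
nu = 960.0 / 8466
nu = 0.1134 mol/L

0.1134 mol/L


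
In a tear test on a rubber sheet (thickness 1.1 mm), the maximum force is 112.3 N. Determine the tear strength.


Tear strength = force / thickness
= 112.3 / 1.1
= 102.09 N/mm

102.09 N/mm


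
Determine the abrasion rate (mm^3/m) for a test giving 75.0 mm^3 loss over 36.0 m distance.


Rate = volume_loss / distance
= 75.0 / 36.0
= 2.083 mm^3/m

2.083 mm^3/m


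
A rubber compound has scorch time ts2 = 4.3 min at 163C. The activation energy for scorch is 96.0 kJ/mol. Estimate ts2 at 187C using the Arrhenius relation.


Convert temperatures: T1 = 163 + 273.15 = 436.15 K, T2 = 187 + 273.15 = 460.15 K
ts2_new = 4.3 * exp(96000 / 8.314 * (1/460.15 - 1/436.15))
1/T2 - 1/T1 = -1.1958e-04
ts2_new = 1.08 min

1.08 min


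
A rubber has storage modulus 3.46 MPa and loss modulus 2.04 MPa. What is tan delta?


tan delta = E'' / E'
= 2.04 / 3.46
= 0.5896

tan delta = 0.5896


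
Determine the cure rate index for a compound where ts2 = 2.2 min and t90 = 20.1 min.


CRI = 100 / (t90 - ts2)
= 100 / (20.1 - 2.2)
= 100 / 17.9
= 5.59 min^-1

5.59 min^-1


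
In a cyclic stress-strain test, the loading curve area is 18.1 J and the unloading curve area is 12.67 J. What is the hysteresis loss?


Hysteresis loss = loading - unloading
= 18.1 - 12.67
= 5.43 J

5.43 J


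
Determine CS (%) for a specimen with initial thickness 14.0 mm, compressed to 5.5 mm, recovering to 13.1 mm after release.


CS = (t0 - recovered) / (t0 - ts) * 100
= (14.0 - 13.1) / (14.0 - 5.5) * 100
= 0.9 / 8.5 * 100
= 10.6%

10.6%


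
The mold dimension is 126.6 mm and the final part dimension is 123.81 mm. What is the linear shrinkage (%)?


Shrinkage = (mold - part) / mold * 100
= (126.6 - 123.81) / 126.6 * 100
= 2.79 / 126.6 * 100
= 2.2%

2.2%


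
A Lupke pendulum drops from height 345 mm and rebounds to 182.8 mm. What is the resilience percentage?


Resilience = h_rebound / h_drop * 100
= 182.8 / 345 * 100
= 53.0%

53.0%


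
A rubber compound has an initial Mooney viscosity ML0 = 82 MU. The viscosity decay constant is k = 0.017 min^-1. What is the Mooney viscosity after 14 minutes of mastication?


ML = ML0 * exp(-k * t)
ML = 82 * exp(-0.017 * 14)
ML = 82 * 0.7882
ML = 64.63 MU

64.63 MU


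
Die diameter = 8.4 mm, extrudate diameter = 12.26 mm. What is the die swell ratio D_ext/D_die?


Die swell ratio = D_extrudate / D_die
= 12.26 / 8.4
= 1.46

Die swell = 1.46


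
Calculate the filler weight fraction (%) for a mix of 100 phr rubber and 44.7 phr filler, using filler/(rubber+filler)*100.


Filler % = filler / (rubber + filler) * 100
= 44.7 / (100 + 44.7) * 100
= 44.7 / 144.7 * 100
= 30.89%

30.89%


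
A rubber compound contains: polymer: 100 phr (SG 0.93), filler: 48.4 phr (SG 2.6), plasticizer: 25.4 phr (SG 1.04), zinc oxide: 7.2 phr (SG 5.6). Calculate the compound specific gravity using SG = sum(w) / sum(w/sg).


Sum of weights = 181.0
Volume contributions:
  polymer: 100/0.93 = 107.5269
  filler: 48.4/2.6 = 18.6154
  plasticizer: 25.4/1.04 = 24.4231
  zinc oxide: 7.2/5.6 = 1.2857
Sum of volumes = 151.8511
SG = 181.0 / 151.8511 = 1.192

SG = 1.192


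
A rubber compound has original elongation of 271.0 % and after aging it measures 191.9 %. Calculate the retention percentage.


Retention = aged / original * 100
= 191.9 / 271.0 * 100
= 70.8%

70.8%


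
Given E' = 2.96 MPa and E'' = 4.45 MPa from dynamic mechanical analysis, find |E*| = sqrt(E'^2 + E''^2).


|E*| = sqrt(E'^2 + E''^2)
= sqrt(2.96^2 + 4.45^2)
= sqrt(8.7616 + 19.8025)
= 5.345 MPa

5.345 MPa


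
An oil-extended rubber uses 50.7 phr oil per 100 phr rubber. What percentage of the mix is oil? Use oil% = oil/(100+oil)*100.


Oil % = oil / (100 + oil) * 100
= 50.7 / (100 + 50.7) * 100
= 50.7 / 150.7 * 100
= 33.64%

33.64%


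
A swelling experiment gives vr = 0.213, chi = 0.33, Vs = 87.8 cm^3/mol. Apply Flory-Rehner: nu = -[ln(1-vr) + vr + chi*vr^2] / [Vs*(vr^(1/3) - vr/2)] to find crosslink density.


ln(1 - vr) = ln(1 - 0.213) = -0.2395
Numerator = -((-0.2395) + 0.213 + 0.33 * 0.213^2) = 0.0116
Denominator = 87.8 * (0.213^(1/3) - 0.213/2) = 43.0843
nu = 0.0116 / 43.0843 = 2.6820e-04 mol/cm^3

2.6820e-04 mol/cm^3


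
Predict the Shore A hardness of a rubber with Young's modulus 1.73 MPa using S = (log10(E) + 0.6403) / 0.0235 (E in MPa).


log10(E) = 0.0235*S - 0.6403  =>  S = (log10(E) + 0.6403) / 0.0235
log10(1.73) = 0.238046
S = (0.238046 + 0.6403) / 0.0235 = 0.878346 / 0.0235
S = 37.4

Shore A = 37.4


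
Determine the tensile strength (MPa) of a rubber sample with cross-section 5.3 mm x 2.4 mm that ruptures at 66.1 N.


Area = width * thickness = 5.3 * 2.4 = 12.72 mm^2
TS = force / area = 66.1 / 12.72 = 5.2 MPa

5.2 MPa


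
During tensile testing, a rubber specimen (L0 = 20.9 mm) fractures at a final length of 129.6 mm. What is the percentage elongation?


Elongation = (Lf - L0) / L0 * 100
= (129.6 - 20.9) / 20.9 * 100
= 108.7 / 20.9 * 100
= 520.1%

520.1%


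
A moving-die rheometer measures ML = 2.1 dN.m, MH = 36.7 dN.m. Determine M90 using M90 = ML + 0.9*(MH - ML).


M90 = ML + 0.9 * (MH - ML)
M90 = 2.1 + 0.9 * (36.7 - 2.1)
M90 = 2.1 + 0.9 * 34.6
M90 = 33.24 dN.m

33.24 dN.m


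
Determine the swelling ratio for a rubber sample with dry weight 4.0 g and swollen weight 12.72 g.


Q = W_swollen / W_dry
Q = 12.72 / 4.0
Q = 3.18

Q = 3.18


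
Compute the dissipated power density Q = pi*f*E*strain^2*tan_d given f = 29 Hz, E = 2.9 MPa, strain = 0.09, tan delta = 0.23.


Q = pi * f * E * strain^2 * tan_d
= pi * 29 * 2.9 * 0.09^2 * 0.23
= pi * 29 * 2.9 * 0.0081 * 0.23
= 0.4922

Q = 0.4922


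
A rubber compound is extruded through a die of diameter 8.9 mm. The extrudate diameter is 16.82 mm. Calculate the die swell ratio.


Die swell ratio = D_extrudate / D_die
= 16.82 / 8.9
= 1.89

Die swell = 1.89


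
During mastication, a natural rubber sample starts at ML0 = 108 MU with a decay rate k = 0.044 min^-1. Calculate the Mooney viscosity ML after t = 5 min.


ML = ML0 * exp(-k * t)
ML = 108 * exp(-0.044 * 5)
ML = 108 * 0.8025
ML = 86.67 MU

86.67 MU


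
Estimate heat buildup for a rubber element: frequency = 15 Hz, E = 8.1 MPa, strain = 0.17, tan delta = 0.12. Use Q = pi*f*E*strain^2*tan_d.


Q = pi * f * E * strain^2 * tan_d
= pi * 15 * 8.1 * 0.17^2 * 0.12
= pi * 15 * 8.1 * 0.0289 * 0.12
= 1.3237

Q = 1.3237


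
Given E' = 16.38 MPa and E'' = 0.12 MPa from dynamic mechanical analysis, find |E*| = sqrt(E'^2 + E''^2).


|E*| = sqrt(E'^2 + E''^2)
= sqrt(16.38^2 + 0.12^2)
= sqrt(268.3044 + 0.0144)
= 16.38 MPa

16.38 MPa


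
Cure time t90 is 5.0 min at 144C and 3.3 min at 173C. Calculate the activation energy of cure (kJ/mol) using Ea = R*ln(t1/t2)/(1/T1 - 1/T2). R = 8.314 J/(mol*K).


T1 = 417.15 K, T2 = 446.15 K
1/T1 - 1/T2 = 1.5582e-04
ln(t1/t2) = ln(5.0/3.3) = 0.4155
Ea = 8.314 * 0.4155 / 1.5582e-04 = 22170.3392 J/mol
Ea = 22.17 kJ/mol

22.17 kJ/mol


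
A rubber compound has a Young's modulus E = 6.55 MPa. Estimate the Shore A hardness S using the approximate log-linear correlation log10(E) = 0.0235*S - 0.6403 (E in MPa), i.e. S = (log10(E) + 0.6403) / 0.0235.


log10(E) = 0.0235*S - 0.6403  =>  S = (log10(E) + 0.6403) / 0.0235
log10(6.55) = 0.816241
S = (0.816241 + 0.6403) / 0.0235 = 1.456541 / 0.0235
S = 62.0

Shore A = 62.0


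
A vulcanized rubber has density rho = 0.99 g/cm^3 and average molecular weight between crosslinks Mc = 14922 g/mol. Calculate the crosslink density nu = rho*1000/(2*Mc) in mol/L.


nu = rho * 1000 / (2 * Mc)
nu = 0.99 * 1000 / (2 * 14922)
nu = 990.0 / 29844
nu = 0.0332 mol/L

0.0332 mol/L


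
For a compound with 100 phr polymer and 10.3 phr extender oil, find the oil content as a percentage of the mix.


Oil % = oil / (100 + oil) * 100
= 10.3 / (100 + 10.3) * 100
= 10.3 / 110.3 * 100
= 9.34%

9.34%


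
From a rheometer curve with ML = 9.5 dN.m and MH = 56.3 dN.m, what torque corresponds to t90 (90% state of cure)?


M90 = ML + 0.9 * (MH - ML)
M90 = 9.5 + 0.9 * (56.3 - 9.5)
M90 = 9.5 + 0.9 * 46.8
M90 = 51.62 dN.m

51.62 dN.m


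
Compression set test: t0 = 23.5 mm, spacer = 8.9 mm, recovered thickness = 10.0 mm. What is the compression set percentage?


CS = (t0 - recovered) / (t0 - ts) * 100
= (23.5 - 10.0) / (23.5 - 8.9) * 100
= 13.5 / 14.6 * 100
= 92.5%

92.5%


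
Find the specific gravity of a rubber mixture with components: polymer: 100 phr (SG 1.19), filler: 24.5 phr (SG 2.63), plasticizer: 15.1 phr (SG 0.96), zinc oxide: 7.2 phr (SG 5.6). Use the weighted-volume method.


Sum of weights = 146.8
Volume contributions:
  polymer: 100/1.19 = 84.0336
  filler: 24.5/2.63 = 9.3156
  plasticizer: 15.1/0.96 = 15.7292
  zinc oxide: 7.2/5.6 = 1.2857
Sum of volumes = 110.3641
SG = 146.8 / 110.3641 = 1.33

SG = 1.33


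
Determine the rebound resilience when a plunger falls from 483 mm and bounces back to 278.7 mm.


Resilience = h_rebound / h_drop * 100
= 278.7 / 483 * 100
= 57.7%

57.7%


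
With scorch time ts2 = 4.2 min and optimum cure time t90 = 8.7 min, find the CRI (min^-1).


CRI = 100 / (t90 - ts2)
= 100 / (8.7 - 4.2)
= 100 / 4.5
= 22.22 min^-1

22.22 min^-1


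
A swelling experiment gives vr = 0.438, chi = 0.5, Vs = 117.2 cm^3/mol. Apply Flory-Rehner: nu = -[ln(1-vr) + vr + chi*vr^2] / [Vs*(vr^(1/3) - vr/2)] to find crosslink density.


ln(1 - vr) = ln(1 - 0.438) = -0.5763
Numerator = -((-0.5763) + 0.438 + 0.5 * 0.438^2) = 0.0423
Denominator = 117.2 * (0.438^(1/3) - 0.438/2) = 63.3391
nu = 0.0423 / 63.3391 = 6.6833e-04 mol/cm^3

6.6833e-04 mol/cm^3


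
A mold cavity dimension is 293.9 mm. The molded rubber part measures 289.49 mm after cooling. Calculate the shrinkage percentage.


Shrinkage = (mold - part) / mold * 100
= (293.9 - 289.49) / 293.9 * 100
= 4.41 / 293.9 * 100
= 1.5%

1.5%


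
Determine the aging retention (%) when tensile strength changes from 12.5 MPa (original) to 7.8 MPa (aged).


Retention = aged / original * 100
= 7.8 / 12.5 * 100
= 62.4%

62.4%


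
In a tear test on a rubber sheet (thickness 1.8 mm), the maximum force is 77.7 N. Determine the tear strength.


Tear strength = force / thickness
= 77.7 / 1.8
= 43.17 N/mm

43.17 N/mm


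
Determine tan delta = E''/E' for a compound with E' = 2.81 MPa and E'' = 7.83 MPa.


tan delta = E'' / E'
= 7.83 / 2.81
= 2.7865

tan delta = 2.7865


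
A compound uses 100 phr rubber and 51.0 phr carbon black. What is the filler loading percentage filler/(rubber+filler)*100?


Filler % = filler / (rubber + filler) * 100
= 51.0 / (100 + 51.0) * 100
= 51.0 / 151.0 * 100
= 33.77%

33.77%


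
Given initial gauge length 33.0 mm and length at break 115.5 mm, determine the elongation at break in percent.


Elongation = (Lf - L0) / L0 * 100
= (115.5 - 33.0) / 33.0 * 100
= 82.5 / 33.0 * 100
= 250.0%

250.0%


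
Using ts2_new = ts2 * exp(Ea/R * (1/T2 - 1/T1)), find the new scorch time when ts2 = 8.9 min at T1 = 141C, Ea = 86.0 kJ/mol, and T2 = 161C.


Convert temperatures: T1 = 141 + 273.15 = 414.15 K, T2 = 161 + 273.15 = 434.15 K
ts2_new = 8.9 * exp(86000 / 8.314 * (1/434.15 - 1/414.15))
1/T2 - 1/T1 = -1.1123e-04
ts2_new = 2.82 min

2.82 min


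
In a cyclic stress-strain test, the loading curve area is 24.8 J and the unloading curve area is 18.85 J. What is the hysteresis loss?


Hysteresis loss = loading - unloading
= 24.8 - 18.85
= 5.95 J

5.95 J


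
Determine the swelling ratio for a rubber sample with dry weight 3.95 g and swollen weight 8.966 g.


Q = W_swollen / W_dry
Q = 8.966 / 3.95
Q = 2.27

Q = 2.27


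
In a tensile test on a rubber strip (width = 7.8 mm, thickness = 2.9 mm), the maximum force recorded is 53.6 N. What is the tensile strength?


Area = width * thickness = 7.8 * 2.9 = 22.62 mm^2
TS = force / area = 53.6 / 22.62 = 2.37 MPa

2.37 MPa


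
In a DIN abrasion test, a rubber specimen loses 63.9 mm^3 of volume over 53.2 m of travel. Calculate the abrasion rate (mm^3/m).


Rate = volume_loss / distance
= 63.9 / 53.2
= 1.201 mm^3/m

1.201 mm^3/m


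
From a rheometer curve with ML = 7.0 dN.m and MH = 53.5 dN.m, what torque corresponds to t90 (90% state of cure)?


M90 = ML + 0.9 * (MH - ML)
M90 = 7.0 + 0.9 * (53.5 - 7.0)
M90 = 7.0 + 0.9 * 46.5
M90 = 48.85 dN.m

48.85 dN.m


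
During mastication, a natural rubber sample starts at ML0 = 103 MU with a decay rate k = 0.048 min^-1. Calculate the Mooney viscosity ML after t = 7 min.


ML = ML0 * exp(-k * t)
ML = 103 * exp(-0.048 * 7)
ML = 103 * 0.7146
ML = 73.61 MU

73.61 MU


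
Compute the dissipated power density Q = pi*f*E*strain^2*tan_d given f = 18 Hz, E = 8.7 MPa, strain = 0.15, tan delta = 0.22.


Q = pi * f * E * strain^2 * tan_d
= pi * 18 * 8.7 * 0.15^2 * 0.22
= pi * 18 * 8.7 * 0.0225 * 0.22
= 2.4353

Q = 2.4353


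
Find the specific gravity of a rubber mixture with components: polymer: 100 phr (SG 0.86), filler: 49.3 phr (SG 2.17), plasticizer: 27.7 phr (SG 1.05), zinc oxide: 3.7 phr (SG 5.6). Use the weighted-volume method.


Sum of weights = 180.7
Volume contributions:
  polymer: 100/0.86 = 116.2791
  filler: 49.3/2.17 = 22.7189
  plasticizer: 27.7/1.05 = 26.3810
  zinc oxide: 3.7/5.6 = 0.6607
Sum of volumes = 166.0396
SG = 180.7 / 166.0396 = 1.088

SG = 1.088


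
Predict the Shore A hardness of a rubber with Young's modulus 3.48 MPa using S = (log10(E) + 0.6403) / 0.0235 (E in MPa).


log10(E) = 0.0235*S - 0.6403  =>  S = (log10(E) + 0.6403) / 0.0235
log10(3.48) = 0.541579
S = (0.541579 + 0.6403) / 0.0235 = 1.181879 / 0.0235
S = 50.3

Shore A = 50.3


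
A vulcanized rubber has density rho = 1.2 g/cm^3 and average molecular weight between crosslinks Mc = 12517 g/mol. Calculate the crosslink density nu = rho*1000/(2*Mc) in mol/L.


nu = rho * 1000 / (2 * Mc)
nu = 1.2 * 1000 / (2 * 12517)
nu = 1200.0 / 25034
nu = 0.0479 mol/L

0.0479 mol/L


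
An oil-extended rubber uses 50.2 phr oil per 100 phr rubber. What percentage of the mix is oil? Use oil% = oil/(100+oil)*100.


Oil % = oil / (100 + oil) * 100
= 50.2 / (100 + 50.2) * 100
= 50.2 / 150.2 * 100
= 33.42%

33.42%


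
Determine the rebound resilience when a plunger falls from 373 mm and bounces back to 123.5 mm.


Resilience = h_rebound / h_drop * 100
= 123.5 / 373 * 100
= 33.1%

33.1%


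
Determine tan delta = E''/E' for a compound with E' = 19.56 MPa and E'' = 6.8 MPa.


tan delta = E'' / E'
= 6.8 / 19.56
= 0.3476

tan delta = 0.3476


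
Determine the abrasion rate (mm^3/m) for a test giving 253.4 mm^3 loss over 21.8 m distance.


Rate = volume_loss / distance
= 253.4 / 21.8
= 11.624 mm^3/m

11.624 mm^3/m


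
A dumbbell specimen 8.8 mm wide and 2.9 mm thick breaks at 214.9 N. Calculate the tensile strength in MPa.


Area = width * thickness = 8.8 * 2.9 = 25.52 mm^2
TS = force / area = 214.9 / 25.52 = 8.42 MPa

8.42 MPa


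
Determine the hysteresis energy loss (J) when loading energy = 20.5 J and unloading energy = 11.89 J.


Hysteresis loss = loading - unloading
= 20.5 - 11.89
= 8.61 J

8.61 J


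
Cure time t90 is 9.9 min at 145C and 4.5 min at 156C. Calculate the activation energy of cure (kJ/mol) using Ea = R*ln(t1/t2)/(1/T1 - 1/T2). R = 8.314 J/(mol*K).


T1 = 418.15 K, T2 = 429.15 K
1/T1 - 1/T2 = 6.1299e-05
ln(t1/t2) = ln(9.9/4.5) = 0.7885
Ea = 8.314 * 0.7885 / 6.1299e-05 = 106939.1591 J/mol
Ea = 106.94 kJ/mol

106.94 kJ/mol


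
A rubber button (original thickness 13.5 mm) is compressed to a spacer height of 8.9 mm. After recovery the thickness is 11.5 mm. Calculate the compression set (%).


CS = (t0 - recovered) / (t0 - ts) * 100
= (13.5 - 11.5) / (13.5 - 8.9) * 100
= 2.0 / 4.6 * 100
= 43.5%

43.5%


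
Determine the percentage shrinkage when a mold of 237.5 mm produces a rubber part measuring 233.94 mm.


Shrinkage = (mold - part) / mold * 100
= (237.5 - 233.94) / 237.5 * 100
= 3.56 / 237.5 * 100
= 1.5%

1.5%


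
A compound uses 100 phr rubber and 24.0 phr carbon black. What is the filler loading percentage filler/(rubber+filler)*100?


Filler % = filler / (rubber + filler) * 100
= 24.0 / (100 + 24.0) * 100
= 24.0 / 124.0 * 100
= 19.35%

19.35%


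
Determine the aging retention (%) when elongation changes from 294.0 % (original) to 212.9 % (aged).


Retention = aged / original * 100
= 212.9 / 294.0 * 100
= 72.4%

72.4%


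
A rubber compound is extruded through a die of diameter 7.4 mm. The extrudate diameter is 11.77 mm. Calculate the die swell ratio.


Die swell ratio = D_extrudate / D_die
= 11.77 / 7.4
= 1.591

Die swell = 1.591


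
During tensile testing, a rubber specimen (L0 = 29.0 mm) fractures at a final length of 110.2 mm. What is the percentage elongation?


Elongation = (Lf - L0) / L0 * 100
= (110.2 - 29.0) / 29.0 * 100
= 81.2 / 29.0 * 100
= 280.0%

280.0%


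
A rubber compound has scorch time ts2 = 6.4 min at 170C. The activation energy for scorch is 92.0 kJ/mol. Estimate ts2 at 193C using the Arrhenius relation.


Convert temperatures: T1 = 170 + 273.15 = 443.15 K, T2 = 193 + 273.15 = 466.15 K
ts2_new = 6.4 * exp(92000 / 8.314 * (1/466.15 - 1/443.15))
1/T2 - 1/T1 = -1.1134e-04
ts2_new = 1.87 min

1.87 min


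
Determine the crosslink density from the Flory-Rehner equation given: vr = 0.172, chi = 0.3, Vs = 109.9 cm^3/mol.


ln(1 - vr) = ln(1 - 0.172) = -0.1887
Numerator = -((-0.1887) + 0.172 + 0.3 * 0.172^2) = 0.0079
Denominator = 109.9 * (0.172^(1/3) - 0.172/2) = 51.6673
nu = 0.0079 / 51.6673 = 1.5226e-04 mol/cm^3

1.5226e-04 mol/cm^3


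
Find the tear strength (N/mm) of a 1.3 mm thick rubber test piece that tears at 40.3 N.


Tear strength = force / thickness
= 40.3 / 1.3
= 31.0 N/mm

31.0 N/mm


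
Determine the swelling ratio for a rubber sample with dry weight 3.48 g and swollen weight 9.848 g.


Q = W_swollen / W_dry
Q = 9.848 / 3.48
Q = 2.83

Q = 2.83


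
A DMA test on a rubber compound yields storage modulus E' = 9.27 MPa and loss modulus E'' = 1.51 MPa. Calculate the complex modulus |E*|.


|E*| = sqrt(E'^2 + E''^2)
= sqrt(9.27^2 + 1.51^2)
= sqrt(85.9329 + 2.2801)
= 9.392 MPa

9.392 MPa


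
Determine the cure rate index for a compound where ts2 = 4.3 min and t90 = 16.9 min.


CRI = 100 / (t90 - ts2)
= 100 / (16.9 - 4.3)
= 100 / 12.6
= 7.94 min^-1

7.94 min^-1


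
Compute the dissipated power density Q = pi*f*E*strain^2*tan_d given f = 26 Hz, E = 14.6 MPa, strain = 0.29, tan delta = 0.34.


Q = pi * f * E * strain^2 * tan_d
= pi * 26 * 14.6 * 0.29^2 * 0.34
= pi * 26 * 14.6 * 0.0841 * 0.34
= 34.0997

Q = 34.0997


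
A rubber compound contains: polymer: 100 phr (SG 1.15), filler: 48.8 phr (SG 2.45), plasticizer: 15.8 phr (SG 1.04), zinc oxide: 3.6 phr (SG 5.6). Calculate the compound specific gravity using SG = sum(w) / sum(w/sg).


Sum of weights = 168.2
Volume contributions:
  polymer: 100/1.15 = 86.9565
  filler: 48.8/2.45 = 19.9184
  plasticizer: 15.8/1.04 = 15.1923
  zinc oxide: 3.6/5.6 = 0.6429
Sum of volumes = 122.7101
SG = 168.2 / 122.7101 = 1.371

SG = 1.371


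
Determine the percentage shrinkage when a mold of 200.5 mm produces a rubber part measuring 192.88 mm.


Shrinkage = (mold - part) / mold * 100
= (200.5 - 192.88) / 200.5 * 100
= 7.62 / 200.5 * 100
= 3.8%

3.8%


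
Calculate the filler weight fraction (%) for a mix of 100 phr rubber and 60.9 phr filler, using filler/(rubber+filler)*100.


Filler % = filler / (rubber + filler) * 100
= 60.9 / (100 + 60.9) * 100
= 60.9 / 160.9 * 100
= 37.85%

37.85%


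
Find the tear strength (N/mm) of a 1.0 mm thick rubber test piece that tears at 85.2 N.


Tear strength = force / thickness
= 85.2 / 1.0
= 85.2 N/mm

85.2 N/mm


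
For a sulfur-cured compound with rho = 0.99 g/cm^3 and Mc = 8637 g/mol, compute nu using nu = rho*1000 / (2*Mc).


nu = rho * 1000 / (2 * Mc)
nu = 0.99 * 1000 / (2 * 8637)
nu = 990.0 / 17274
nu = 0.0573 mol/L

0.0573 mol/L


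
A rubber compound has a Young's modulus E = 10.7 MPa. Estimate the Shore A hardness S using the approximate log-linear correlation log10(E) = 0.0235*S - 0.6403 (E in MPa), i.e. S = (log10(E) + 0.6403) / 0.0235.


log10(E) = 0.0235*S - 0.6403  =>  S = (log10(E) + 0.6403) / 0.0235
log10(10.7) = 1.029384
S = (1.029384 + 0.6403) / 0.0235 = 1.669684 / 0.0235
S = 71.1

Shore A = 71.1


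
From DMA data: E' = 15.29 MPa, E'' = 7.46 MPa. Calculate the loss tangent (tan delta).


tan delta = E'' / E'
= 7.46 / 15.29
= 0.4879

tan delta = 0.4879


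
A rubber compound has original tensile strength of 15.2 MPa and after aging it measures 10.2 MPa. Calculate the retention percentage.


Retention = aged / original * 100
= 10.2 / 15.2 * 100
= 67.1%

67.1%


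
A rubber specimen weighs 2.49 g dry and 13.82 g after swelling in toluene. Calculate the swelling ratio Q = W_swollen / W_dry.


Q = W_swollen / W_dry
Q = 13.82 / 2.49
Q = 5.55

Q = 5.55


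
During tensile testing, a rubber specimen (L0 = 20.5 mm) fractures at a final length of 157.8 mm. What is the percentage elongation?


Elongation = (Lf - L0) / L0 * 100
= (157.8 - 20.5) / 20.5 * 100
= 137.3 / 20.5 * 100
= 669.8%

669.8%


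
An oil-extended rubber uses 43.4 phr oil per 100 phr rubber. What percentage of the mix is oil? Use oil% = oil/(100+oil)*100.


Oil % = oil / (100 + oil) * 100
= 43.4 / (100 + 43.4) * 100
= 43.4 / 143.4 * 100
= 30.26%

30.26%


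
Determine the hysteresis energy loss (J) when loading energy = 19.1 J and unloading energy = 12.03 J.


Hysteresis loss = loading - unloading
= 19.1 - 12.03
= 7.07 J

7.07 J


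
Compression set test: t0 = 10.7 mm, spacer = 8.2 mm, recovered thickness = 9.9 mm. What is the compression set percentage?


CS = (t0 - recovered) / (t0 - ts) * 100
= (10.7 - 9.9) / (10.7 - 8.2) * 100
= 0.8 / 2.5 * 100
= 32.0%

32.0%


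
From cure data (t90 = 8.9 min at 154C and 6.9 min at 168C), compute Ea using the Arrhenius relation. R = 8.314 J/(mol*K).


T1 = 427.15 K, T2 = 441.15 K
1/T1 - 1/T2 = 7.4295e-05
ln(t1/t2) = ln(8.9/6.9) = 0.2545
Ea = 8.314 * 0.2545 / 7.4295e-05 = 28483.1112 J/mol
Ea = 28.48 kJ/mol

28.48 kJ/mol


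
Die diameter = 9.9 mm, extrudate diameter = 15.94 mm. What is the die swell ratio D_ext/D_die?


Die swell ratio = D_extrudate / D_die
= 15.94 / 9.9
= 1.61

Die swell = 1.61


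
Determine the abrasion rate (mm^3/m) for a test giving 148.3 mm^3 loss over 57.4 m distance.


Rate = volume_loss / distance
= 148.3 / 57.4
= 2.584 mm^3/m

2.584 mm^3/m


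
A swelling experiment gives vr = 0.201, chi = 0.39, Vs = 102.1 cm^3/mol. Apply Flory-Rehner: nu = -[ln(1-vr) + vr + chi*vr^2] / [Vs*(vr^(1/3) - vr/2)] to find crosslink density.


ln(1 - vr) = ln(1 - 0.201) = -0.2244
Numerator = -((-0.2244) + 0.201 + 0.39 * 0.201^2) = 0.0076
Denominator = 102.1 * (0.201^(1/3) - 0.201/2) = 49.5467
nu = 0.0076 / 49.5467 = 1.5416e-04 mol/cm^3

1.5416e-04 mol/cm^3


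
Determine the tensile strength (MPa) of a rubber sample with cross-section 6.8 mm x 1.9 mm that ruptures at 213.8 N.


Area = width * thickness = 6.8 * 1.9 = 12.92 mm^2
TS = force / area = 213.8 / 12.92 = 16.55 MPa

16.55 MPa


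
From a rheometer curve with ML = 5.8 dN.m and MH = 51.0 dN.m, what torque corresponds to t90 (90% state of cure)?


M90 = ML + 0.9 * (MH - ML)
M90 = 5.8 + 0.9 * (51.0 - 5.8)
M90 = 5.8 + 0.9 * 45.2
M90 = 46.48 dN.m

46.48 dN.m


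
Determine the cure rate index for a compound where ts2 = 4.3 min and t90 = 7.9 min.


CRI = 100 / (t90 - ts2)
= 100 / (7.9 - 4.3)
= 100 / 3.6
= 27.78 min^-1

27.78 min^-1


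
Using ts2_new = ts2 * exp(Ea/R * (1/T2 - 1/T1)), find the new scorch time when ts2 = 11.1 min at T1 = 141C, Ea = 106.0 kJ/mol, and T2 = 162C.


Convert temperatures: T1 = 141 + 273.15 = 414.15 K, T2 = 162 + 273.15 = 435.15 K
ts2_new = 11.1 * exp(106000 / 8.314 * (1/435.15 - 1/414.15))
1/T2 - 1/T1 = -1.1653e-04
ts2_new = 2.51 min

2.51 min


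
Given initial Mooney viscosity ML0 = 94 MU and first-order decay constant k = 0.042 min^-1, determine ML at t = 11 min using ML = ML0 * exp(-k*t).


ML = ML0 * exp(-k * t)
ML = 94 * exp(-0.042 * 11)
ML = 94 * 0.6300
ML = 59.22 MU

59.22 MU


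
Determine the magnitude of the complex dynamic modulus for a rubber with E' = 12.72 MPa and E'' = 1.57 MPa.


|E*| = sqrt(E'^2 + E''^2)
= sqrt(12.72^2 + 1.57^2)
= sqrt(161.7984 + 2.4649)
= 12.817 MPa

12.817 MPa


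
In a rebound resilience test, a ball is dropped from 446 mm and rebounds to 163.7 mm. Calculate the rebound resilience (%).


Resilience = h_rebound / h_drop * 100
= 163.7 / 446 * 100
= 36.7%

36.7%


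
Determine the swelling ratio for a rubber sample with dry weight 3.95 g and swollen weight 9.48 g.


Q = W_swollen / W_dry
Q = 9.48 / 3.95
Q = 2.4

Q = 2.4


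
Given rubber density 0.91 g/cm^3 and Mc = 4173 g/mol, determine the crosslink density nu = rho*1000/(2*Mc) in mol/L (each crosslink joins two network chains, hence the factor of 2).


nu = rho * 1000 / (2 * Mc)
nu = 0.91 * 1000 / (2 * 4173)
nu = 910.0 / 8346
nu = 0.1090 mol/L

0.1090 mol/L


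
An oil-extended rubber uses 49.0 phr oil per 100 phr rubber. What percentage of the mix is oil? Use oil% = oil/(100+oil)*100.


Oil % = oil / (100 + oil) * 100
= 49.0 / (100 + 49.0) * 100
= 49.0 / 149.0 * 100
= 32.89%

32.89%


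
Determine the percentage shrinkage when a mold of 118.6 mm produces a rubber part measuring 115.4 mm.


Shrinkage = (mold - part) / mold * 100
= (118.6 - 115.4) / 118.6 * 100
= 3.2 / 118.6 * 100
= 2.7%

2.7%


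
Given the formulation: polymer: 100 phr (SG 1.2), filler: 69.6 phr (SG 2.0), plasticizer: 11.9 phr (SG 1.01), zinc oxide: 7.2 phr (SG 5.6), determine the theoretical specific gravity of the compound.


Sum of weights = 188.7
Volume contributions:
  polymer: 100/1.2 = 83.3333
  filler: 69.6/2.0 = 34.8000
  plasticizer: 11.9/1.01 = 11.7822
  zinc oxide: 7.2/5.6 = 1.2857
Sum of volumes = 131.2012
SG = 188.7 / 131.2012 = 1.438

SG = 1.438


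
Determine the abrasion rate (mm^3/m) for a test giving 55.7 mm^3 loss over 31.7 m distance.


Rate = volume_loss / distance
= 55.7 / 31.7
= 1.757 mm^3/m

1.757 mm^3/m


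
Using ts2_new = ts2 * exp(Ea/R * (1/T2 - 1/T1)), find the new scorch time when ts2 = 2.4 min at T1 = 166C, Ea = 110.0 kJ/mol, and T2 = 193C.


Convert temperatures: T1 = 166 + 273.15 = 439.15 K, T2 = 193 + 273.15 = 466.15 K
ts2_new = 2.4 * exp(110000 / 8.314 * (1/466.15 - 1/439.15))
1/T2 - 1/T1 = -1.3189e-04
ts2_new = 0.42 min

0.42 min


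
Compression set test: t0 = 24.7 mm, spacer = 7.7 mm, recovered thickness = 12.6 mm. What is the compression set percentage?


CS = (t0 - recovered) / (t0 - ts) * 100
= (24.7 - 12.6) / (24.7 - 7.7) * 100
= 12.1 / 17.0 * 100
= 71.2%

71.2%
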